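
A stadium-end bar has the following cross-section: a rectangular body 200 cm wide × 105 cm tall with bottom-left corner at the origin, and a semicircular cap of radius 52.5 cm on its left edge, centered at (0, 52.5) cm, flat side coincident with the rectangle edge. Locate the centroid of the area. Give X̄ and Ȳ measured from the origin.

rectangular body: A = 200 × 105 = 21000.00, centroid at (100.00, 52.50).
semicircular end: A = ½π·52.5² = 4329.51, centroid at (-22.28, 52.50).
ΣA = 25329.51 cm²
ΣAX̄ = (21000.00)(100.00) + (4329.51)(-22.28) = 2003531.25 cm³
ΣAȲ = (21000.00)(52.50) + (4329.51)(52.50) = 1329799.14 cm³
X̄ = 2003531.25 / 25329.51 = 79.10 cm
Ȳ = 1329799.14 / 25329.51 = 52.50 cm

X̄ = 79.10 cm, Ȳ = 52.50 cm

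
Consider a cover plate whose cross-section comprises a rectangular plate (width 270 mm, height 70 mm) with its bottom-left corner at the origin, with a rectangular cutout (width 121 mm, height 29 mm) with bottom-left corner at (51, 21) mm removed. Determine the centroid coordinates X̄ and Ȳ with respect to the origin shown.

X̄ = 140.36 mm, Ȳ = 34.89 mm

plate: A = 270 × 70 = 18900.00, centroid at (135.00, 35.00).
hole: A = −(121 × 29) = -3509.00, centroid at (111.50, 35.50).
ΣA = 15391.00 mm², ΣAX̄ = 2160246.50 mm³, ΣAȲ = 536930.50 mm³.
X̄ = 2160246.50/15391.00 = 140.36 mm; Ȳ = 536930.50/15391.00 = 34.89 mm.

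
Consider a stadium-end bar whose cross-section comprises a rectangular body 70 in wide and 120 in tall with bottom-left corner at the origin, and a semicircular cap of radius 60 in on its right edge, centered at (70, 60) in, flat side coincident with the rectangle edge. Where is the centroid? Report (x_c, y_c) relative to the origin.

rectangular body: A = 70 × 120 = 8400.00, centroid at (35.00, 60.00).
semicircular end: A = ½π·60² = 5654.87, centroid at (95.46, 60.00).
ΣA = 14054.87 in²
ΣAx_c = (8400.00)(35.00) + (5654.87)(95.46) = 833840.67 in³
ΣAy_c = (8400.00)(60.00) + (5654.87)(60.00) = 843292.01 in³
x_c = 833840.67 / 14054.87 = 59.33 in
y_c = 843292.01 / 14054.87 = 60.00 in

x_c = 59.33 in, y_c = 60.00 in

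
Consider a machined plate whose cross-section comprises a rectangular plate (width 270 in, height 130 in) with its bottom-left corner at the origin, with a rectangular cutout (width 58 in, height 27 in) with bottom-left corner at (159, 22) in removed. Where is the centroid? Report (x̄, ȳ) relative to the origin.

plate: A = 270 × 130 = 35100.00, centroid at (135.00, 65.00).
hole: A = −(58 × 27) = -1566.00, centroid at (188.00, 35.50).
ΣA = 33534.00 in², ΣAx̄ = 4444092.00 in³, ΣAȳ = 2225907.00 in³.
x̄ = 4444092.00/33534.00 = 132.52 in; ȳ = 2225907.00/33534.00 = 66.38 in.

x̄ = 132.52 in, ȳ = 66.38 in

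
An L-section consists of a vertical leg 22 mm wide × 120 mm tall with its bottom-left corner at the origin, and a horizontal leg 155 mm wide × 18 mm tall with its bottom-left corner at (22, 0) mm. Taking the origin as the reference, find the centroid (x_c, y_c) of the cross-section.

vertical leg: A = 22 × 120 = 2640.00, centroid at (11.00, 60.00).
horizontal leg: A = 155 × 18 = 2790.00, centroid at (99.50, 9.00).
ΣA = 5430.00 mm², ΣAx_c = 306645.00 mm³, ΣAy_c = 183510.00 mm³.
x_c = 306645.00/5430.00 = 56.47 mm; y_c = 183510.00/5430.00 = 33.80 mm.

x_c = 56.47 mm, y_c = 33.80 mm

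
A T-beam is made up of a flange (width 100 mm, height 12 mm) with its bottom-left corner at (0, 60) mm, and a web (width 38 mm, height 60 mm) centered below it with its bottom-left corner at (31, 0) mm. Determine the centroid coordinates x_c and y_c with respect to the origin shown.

x_c = 50.00 mm, y_c = 42.41 mm

web: A = 38 × 60 = 2280.00, centroid at (50.00, 30.00).
flange: A = 100 × 12 = 1200.00, centroid at (50.00, 66.00).
ΣA = 3480.00 mm²
ΣAx_c = (2280.00)(50.00) + (1200.00)(50.00) = 174000.00 mm³
ΣAy_c = (2280.00)(30.00) + (1200.00)(66.00) = 147600.00 mm³
x_c = 174000.00 / 3480.00 = 50.00 mm
y_c = 147600.00 / 3480.00 = 42.41 mm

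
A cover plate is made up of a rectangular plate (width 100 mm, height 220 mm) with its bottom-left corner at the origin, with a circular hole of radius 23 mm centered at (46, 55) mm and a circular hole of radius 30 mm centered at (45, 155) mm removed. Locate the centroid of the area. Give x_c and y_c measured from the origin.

Part | A | x̄ᵢ | ȳᵢ | A·x̄ᵢ | A·ȳᵢ
plate | 22000.00 | 50.00 | 110.00 | 1100000.00 | 2420000.00
hole 1 | -1661.90 | 46.00 | 55.00 | -76447.52 | -91404.64
hole 2 | -2827.43 | 45.00 | 155.00 | -127234.50 | -438252.18
Σ | 17510.66 |  |  | 896317.98 | 1890343.19
x_c = 896317.98 / 17510.66 = 51.19 mm
y_c = 1890343.19 / 17510.66 = 107.95 mm

x_c = 51.19 mm, y_c = 107.95 mm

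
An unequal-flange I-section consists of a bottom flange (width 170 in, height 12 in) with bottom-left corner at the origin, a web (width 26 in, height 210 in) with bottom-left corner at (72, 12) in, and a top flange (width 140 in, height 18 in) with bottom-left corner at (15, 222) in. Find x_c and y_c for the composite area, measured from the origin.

bottom flange: A = 170 × 12 = 2040.00, centroid at (85.00, 6.00).
web: A = 26 × 210 = 5460.00, centroid at (85.00, 117.00).
top flange: A = 140 × 18 = 2520.00, centroid at (85.00, 231.00).
ΣA = 10020.00 in², ΣAx_c = 851700.00 in³, ΣAy_c = 1233180.00 in³.
x_c = 851700.00/10020.00 = 85.00 in; y_c = 1233180.00/10020.00 = 123.07 in.

x_c = 85.00 in, y_c = 123.07 in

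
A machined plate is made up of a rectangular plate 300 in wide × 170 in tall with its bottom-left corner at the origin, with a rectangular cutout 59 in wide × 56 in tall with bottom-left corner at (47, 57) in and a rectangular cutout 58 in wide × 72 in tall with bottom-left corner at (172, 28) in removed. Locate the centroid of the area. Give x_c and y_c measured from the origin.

x_c = 150.69 in, y_c = 87.02 in

plate: A = 300 × 170 = 51000.00, centroid at (150.00, 85.00).
hole 1: A = −(59 × 56) = -3304.00, centroid at (76.50, 85.00).
hole 2: A = −(58 × 72) = -4176.00, centroid at (201.00, 64.00).
ΣA = 43520.00 in²
ΣAx_c = (51000.00)(150.00) + (-3304.00)(76.50) + (-4176.00)(201.00) = 6557868.00 in³
ΣAy_c = (51000.00)(85.00) + (-3304.00)(85.00) + (-4176.00)(64.00) = 3786896.00 in³
x_c = 6557868.00 / 43520.00 = 150.69 in
y_c = 3786896.00 / 43520.00 = 87.02 in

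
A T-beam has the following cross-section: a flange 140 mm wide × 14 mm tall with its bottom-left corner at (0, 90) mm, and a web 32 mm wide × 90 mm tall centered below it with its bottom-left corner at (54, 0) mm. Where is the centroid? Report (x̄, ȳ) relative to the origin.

x̄ = 70.00 mm, ȳ = 66.06 mm

web: A = 32 × 90 = 2880.00, centroid at (70.00, 45.00).
flange: A = 140 × 14 = 1960.00, centroid at (70.00, 97.00).
ΣA = 4840.00 mm², ΣAx̄ = 338800.00 mm³, ΣAȳ = 319720.00 mm³.
x̄ = 338800.00/4840.00 = 70.00 mm; ȳ = 319720.00/4840.00 = 66.06 mm.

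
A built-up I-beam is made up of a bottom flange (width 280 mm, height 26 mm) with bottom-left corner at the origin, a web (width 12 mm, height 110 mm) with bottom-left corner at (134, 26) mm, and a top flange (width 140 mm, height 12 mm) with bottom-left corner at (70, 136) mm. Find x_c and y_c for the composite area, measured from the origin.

x_c = 140.00 mm, y_c = 42.81 mm

bottom flange: A = 280 × 26 = 7280.00, centroid at (140.00, 13.00).
web: A = 12 × 110 = 1320.00, centroid at (140.00, 81.00).
top flange: A = 140 × 12 = 1680.00, centroid at (140.00, 142.00).
ΣA = 10280.00 mm², ΣAx_c = 1439200.00 mm³, ΣAy_c = 440120.00 mm³.
x_c = 1439200.00/10280.00 = 140.00 mm; y_c = 440120.00/10280.00 = 42.81 mm.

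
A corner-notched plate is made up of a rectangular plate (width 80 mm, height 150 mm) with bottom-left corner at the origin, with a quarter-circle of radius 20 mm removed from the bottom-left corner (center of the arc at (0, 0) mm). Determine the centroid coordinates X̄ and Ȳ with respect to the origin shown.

plate: A = 80 × 150 = 12000.00, centroid at (40.00, 75.00).
removed quarter-circle: A = −¼π·20² = -314.16, centroid at (8.49, 8.49).
ΣA = 11685.84 mm², ΣAX̄ = 477333.33 mm³, ΣAȲ = 897333.33 mm³.
X̄ = 477333.33/11685.84 = 40.85 mm; Ȳ = 897333.33/11685.84 = 76.79 mm.

X̄ = 40.85 mm, Ȳ = 76.79 mm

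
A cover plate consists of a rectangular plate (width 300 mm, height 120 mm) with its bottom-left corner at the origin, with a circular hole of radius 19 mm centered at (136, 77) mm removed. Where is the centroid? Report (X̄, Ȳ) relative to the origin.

X̄ = 150.46 mm, Ȳ = 59.45 mm

plate: A = 300 × 120 = 36000.00, centroid at (150.00, 60.00).
hole: A = −π·19² = -1134.11, centroid at (136.00, 77.00).
ΣA = 34865.89 mm²
ΣAX̄ = (36000.00)(150.00) + (-1134.11)(136.00) = 5245760.37 mm³
ΣAȲ = (36000.00)(60.00) + (-1134.11)(77.00) = 2072673.15 mm³
X̄ = 5245760.37 / 34865.89 = 150.46 mm
Ȳ = 2072673.15 / 34865.89 = 59.45 mm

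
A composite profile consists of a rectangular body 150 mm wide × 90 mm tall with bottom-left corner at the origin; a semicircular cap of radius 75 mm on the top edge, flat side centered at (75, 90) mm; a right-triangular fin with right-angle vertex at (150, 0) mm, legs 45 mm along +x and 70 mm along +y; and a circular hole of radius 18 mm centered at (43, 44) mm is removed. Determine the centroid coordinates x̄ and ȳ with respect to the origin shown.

x̄ = 82.61 mm, ȳ = 73.21 mm

rectangular body: A = 150 × 90 = 13500.00, centroid at (75.00, 45.00).
semicircular top: A = ½π·75² = 8835.73, centroid at (75.00, 121.83).
triangular fin: A = ½·45·70 = 1575.00, centroid at (165.00, 23.33).
hole: A = −π·18² = -1017.88, centroid at (43.00, 44.00).
ΣA = 22892.85 mm²
ΣAx̄ = (13500.00)(75.00) + (8835.73)(75.00) + (1575.00)(165.00) + (-1017.88)(43.00) = 1891286.03 mm³
ΣAȳ = (13500.00)(45.00) + (8835.73)(121.83) + (1575.00)(23.33) + (-1017.88)(44.00) = 1675929.10 mm³
x̄ = 1891286.03 / 22892.85 = 82.61 mm
ȳ = 1675929.10 / 22892.85 = 73.21 mm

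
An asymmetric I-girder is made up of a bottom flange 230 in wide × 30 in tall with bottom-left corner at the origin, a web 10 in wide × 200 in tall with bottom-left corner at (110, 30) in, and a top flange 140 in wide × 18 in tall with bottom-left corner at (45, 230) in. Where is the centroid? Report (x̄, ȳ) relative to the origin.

x̄ = 115.00 in, ȳ = 84.57 in

bottom flange: A = 230 × 30 = 6900.00, centroid at (115.00, 15.00).
web: A = 10 × 200 = 2000.00, centroid at (115.00, 130.00).
top flange: A = 140 × 18 = 2520.00, centroid at (115.00, 239.00).
ΣA = 11420.00 in²
ΣAx̄ = (6900.00)(115.00) + (2000.00)(115.00) + (2520.00)(115.00) = 1313300.00 in³
ΣAȳ = (6900.00)(15.00) + (2000.00)(130.00) + (2520.00)(239.00) = 965780.00 in³
x̄ = 1313300.00 / 11420.00 = 115.00 in
ȳ = 965780.00 / 11420.00 = 84.57 in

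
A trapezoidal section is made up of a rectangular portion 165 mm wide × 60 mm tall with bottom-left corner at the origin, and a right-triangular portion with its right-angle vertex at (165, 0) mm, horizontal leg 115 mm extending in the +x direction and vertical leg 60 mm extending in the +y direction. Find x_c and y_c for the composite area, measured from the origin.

x_c = 113.73 mm, y_c = 27.42 mm

rectangular portion: A = 165 × 60 = 9900.00, centroid at (82.50, 30.00).
triangular portion: A = ½·115·60 = 3450.00, centroid at (203.33, 20.00).
ΣA = 13350.00 mm²
ΣAx_c = (9900.00)(82.50) + (3450.00)(203.33) = 1518250.00 mm³
ΣAy_c = (9900.00)(30.00) + (3450.00)(20.00) = 366000.00 mm³
x_c = 1518250.00 / 13350.00 = 113.73 mm
y_c = 366000.00 / 13350.00 = 27.42 mm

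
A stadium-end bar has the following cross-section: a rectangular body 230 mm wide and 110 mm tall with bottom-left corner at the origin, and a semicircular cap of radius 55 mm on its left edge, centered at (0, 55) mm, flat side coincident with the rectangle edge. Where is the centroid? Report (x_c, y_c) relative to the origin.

x_c = 93.13 mm, y_c = 55.00 mm

Part | A | x̄ᵢ | ȳᵢ | A·x̄ᵢ | A·ȳᵢ
rectangular body | 25300.00 | 115.00 | 55.00 | 2909500.00 | 1391500.00
semicircular end | 4751.66 | -23.34 | 55.00 | -110916.67 | 261341.24
Σ | 30051.66 |  |  | 2798583.33 | 1652841.24
x_c = 2798583.33 / 30051.66 = 93.13 mm
y_c = 1652841.24 / 30051.66 = 55.00 mm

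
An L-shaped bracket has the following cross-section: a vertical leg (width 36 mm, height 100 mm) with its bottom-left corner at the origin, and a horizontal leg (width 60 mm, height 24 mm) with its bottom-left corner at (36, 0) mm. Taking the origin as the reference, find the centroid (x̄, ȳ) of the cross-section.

Part | A | x̄ᵢ | ȳᵢ | A·x̄ᵢ | A·ȳᵢ
vertical leg | 3600.00 | 18.00 | 50.00 | 64800.00 | 180000.00
horizontal leg | 1440.00 | 66.00 | 12.00 | 95040.00 | 17280.00
Σ | 5040.00 |  |  | 159840.00 | 197280.00
x̄ = 159840.00 / 5040.00 = 31.71 mm
ȳ = 197280.00 / 5040.00 = 39.14 mm

x̄ = 31.71 mm, ȳ = 39.14 mm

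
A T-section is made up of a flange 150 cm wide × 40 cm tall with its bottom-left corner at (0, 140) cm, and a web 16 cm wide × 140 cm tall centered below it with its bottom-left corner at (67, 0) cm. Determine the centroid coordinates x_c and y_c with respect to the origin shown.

web: A = 16 × 140 = 2240.00, centroid at (75.00, 70.00).
flange: A = 150 × 40 = 6000.00, centroid at (75.00, 160.00).
ΣA = 8240.00 cm², ΣAx_c = 618000.00 cm³, ΣAy_c = 1116800.00 cm³.
x_c = 618000.00/8240.00 = 75.00 cm; y_c = 1116800.00/8240.00 = 135.53 cm.

x_c = 75.00 cm, y_c = 135.53 cm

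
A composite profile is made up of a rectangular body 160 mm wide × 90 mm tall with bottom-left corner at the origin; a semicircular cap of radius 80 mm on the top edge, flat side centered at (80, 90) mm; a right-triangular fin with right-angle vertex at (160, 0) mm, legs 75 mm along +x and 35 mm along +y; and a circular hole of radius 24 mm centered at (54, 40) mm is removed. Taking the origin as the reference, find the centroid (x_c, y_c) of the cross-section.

rectangular body: A = 160 × 90 = 14400.00, centroid at (80.00, 45.00).
semicircular top: A = ½π·80² = 10053.10, centroid at (80.00, 123.95).
triangular fin: A = ½·75·35 = 1312.50, centroid at (185.00, 11.67).
hole: A = −π·24² = -1809.56, centroid at (54.00, 40.00).
ΣA = 23956.04 mm²
ΣAx_c = (14400.00)(80.00) + (10053.10)(80.00) + (1312.50)(185.00) + (-1809.56)(54.00) = 2101344.12 mm³
ΣAy_c = (14400.00)(45.00) + (10053.10)(123.95) + (1312.50)(11.67) + (-1809.56)(40.00) = 1837042.22 mm³
x_c = 2101344.12 / 23956.04 = 87.72 mm
y_c = 1837042.22 / 23956.04 = 76.68 mm

x_c = 87.72 mm, y_c = 76.68 mm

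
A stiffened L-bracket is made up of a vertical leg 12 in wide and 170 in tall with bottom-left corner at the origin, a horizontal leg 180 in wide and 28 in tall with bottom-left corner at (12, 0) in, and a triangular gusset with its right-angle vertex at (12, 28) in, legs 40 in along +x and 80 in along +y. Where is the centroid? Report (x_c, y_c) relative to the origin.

x_c = 65.31 in, y_c = 38.18 in

vertical leg: A = 12 × 170 = 2040.00, centroid at (6.00, 85.00).
horizontal leg: A = 180 × 28 = 5040.00, centroid at (102.00, 14.00).
gusset: A = ½·40·80 = 1600.00, centroid at (25.33, 54.67).
ΣA = 8680.00 in², ΣAx_c = 566853.33 in³, ΣAy_c = 331426.67 in³.
x_c = 566853.33/8680.00 = 65.31 in; y_c = 331426.67/8680.00 = 38.18 in.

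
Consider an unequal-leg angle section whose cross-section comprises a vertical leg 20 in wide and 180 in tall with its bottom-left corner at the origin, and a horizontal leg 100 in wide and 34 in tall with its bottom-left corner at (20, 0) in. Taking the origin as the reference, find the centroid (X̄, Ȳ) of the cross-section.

X̄ = 39.14 in, Ȳ = 54.54 in

Part | A | x̄ᵢ | ȳᵢ | A·x̄ᵢ | A·ȳᵢ
vertical leg | 3600.00 | 10.00 | 90.00 | 36000.00 | 324000.00
horizontal leg | 3400.00 | 70.00 | 17.00 | 238000.00 | 57800.00
Σ | 7000.00 |  |  | 274000.00 | 381800.00
X̄ = 274000.00 / 7000.00 = 39.14 in
Ȳ = 381800.00 / 7000.00 = 54.54 in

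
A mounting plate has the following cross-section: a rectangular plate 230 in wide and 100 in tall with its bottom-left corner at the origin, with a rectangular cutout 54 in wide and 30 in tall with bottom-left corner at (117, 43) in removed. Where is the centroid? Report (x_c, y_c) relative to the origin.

x_c = 112.80 in, y_c = 49.39 in

plate: A = 230 × 100 = 23000.00, centroid at (115.00, 50.00).
hole: A = −(54 × 30) = -1620.00, centroid at (144.00, 58.00).
ΣA = 21380.00 in², ΣAx_c = 2411720.00 in³, ΣAy_c = 1056040.00 in³.
x_c = 2411720.00/21380.00 = 112.80 in; y_c = 1056040.00/21380.00 = 49.39 in.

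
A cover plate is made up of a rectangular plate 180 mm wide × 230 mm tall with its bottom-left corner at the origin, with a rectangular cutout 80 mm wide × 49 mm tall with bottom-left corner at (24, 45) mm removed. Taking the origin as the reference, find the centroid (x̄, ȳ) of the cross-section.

plate: A = 180 × 230 = 41400.00, centroid at (90.00, 115.00).
hole: A = −(80 × 49) = -3920.00, centroid at (64.00, 69.50).
ΣA = 37480.00 mm², ΣAx̄ = 3475120.00 mm³, ΣAȳ = 4488560.00 mm³.
x̄ = 3475120.00/37480.00 = 92.72 mm; ȳ = 4488560.00/37480.00 = 119.76 mm.

x̄ = 92.72 mm, ȳ = 119.76 mm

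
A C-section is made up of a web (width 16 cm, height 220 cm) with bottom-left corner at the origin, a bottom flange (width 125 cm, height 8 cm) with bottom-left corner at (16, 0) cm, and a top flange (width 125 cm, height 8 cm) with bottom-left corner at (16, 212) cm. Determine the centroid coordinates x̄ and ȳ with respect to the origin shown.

x̄ = 33.54 cm, ȳ = 110.00 cm

web: A = 16 × 220 = 3520.00, centroid at (8.00, 110.00).
bottom flange: A = 125 × 8 = 1000.00, centroid at (78.50, 4.00).
top flange: A = 125 × 8 = 1000.00, centroid at (78.50, 216.00).
ΣA = 5520.00 cm²
ΣAx̄ = (3520.00)(8.00) + (1000.00)(78.50) + (1000.00)(78.50) = 185160.00 cm³
ΣAȳ = (3520.00)(110.00) + (1000.00)(4.00) + (1000.00)(216.00) = 607200.00 cm³
x̄ = 185160.00 / 5520.00 = 33.54 cm
ȳ = 607200.00 / 5520.00 = 110.00 cm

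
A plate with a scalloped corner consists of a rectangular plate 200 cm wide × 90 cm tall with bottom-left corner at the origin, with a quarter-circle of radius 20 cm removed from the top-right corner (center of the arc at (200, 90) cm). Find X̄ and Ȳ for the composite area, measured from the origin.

X̄ = 98.37 cm, Ȳ = 44.35 cm

plate: A = 200 × 90 = 18000.00, centroid at (100.00, 45.00).
removed quarter-circle: A = −¼π·20² = -314.16, centroid at (191.51, 81.51).
ΣA = 17685.84 cm², ΣAX̄ = 1739834.81 cm³, ΣAȲ = 784392.33 cm³.
X̄ = 1739834.81/17685.84 = 98.37 cm; Ȳ = 784392.33/17685.84 = 44.35 cm.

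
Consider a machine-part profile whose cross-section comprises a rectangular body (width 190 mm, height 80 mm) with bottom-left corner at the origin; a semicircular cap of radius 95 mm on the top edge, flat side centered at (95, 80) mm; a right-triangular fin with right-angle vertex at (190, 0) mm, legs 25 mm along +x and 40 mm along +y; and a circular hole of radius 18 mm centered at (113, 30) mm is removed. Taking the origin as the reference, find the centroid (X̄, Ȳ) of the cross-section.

X̄ = 96.16 mm, Ȳ = 79.35 mm

Part | A | x̄ᵢ | ȳᵢ | A·x̄ᵢ | A·ȳᵢ
rectangular body | 15200.00 | 95.00 | 40.00 | 1444000.00 | 608000.00
semicircular top | 14176.44 | 95.00 | 120.32 | 1346761.50 | 1705698.28
triangular fin | 500.00 | 198.33 | 13.33 | 99166.67 | 6666.67
hole | -1017.88 | 113.00 | 30.00 | -115019.99 | -30536.28
Σ | 28858.56 |  |  | 2774908.18 | 2289828.67
X̄ = 2774908.18 / 28858.56 = 96.16 mm
Ȳ = 2289828.67 / 28858.56 = 79.35 mm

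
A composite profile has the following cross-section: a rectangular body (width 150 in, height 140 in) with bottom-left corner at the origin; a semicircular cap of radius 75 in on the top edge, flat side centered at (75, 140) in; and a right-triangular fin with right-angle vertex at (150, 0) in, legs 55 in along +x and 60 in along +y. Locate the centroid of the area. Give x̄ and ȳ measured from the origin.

x̄ = 79.89 in, ȳ = 95.96 in

rectangular body: A = 150 × 140 = 21000.00, centroid at (75.00, 70.00).
semicircular top: A = ½π·75² = 8835.73, centroid at (75.00, 171.83).
triangular fin: A = ½·55·60 = 1650.00, centroid at (168.33, 20.00).
ΣA = 31485.73 in²
ΣAx̄ = (21000.00)(75.00) + (8835.73)(75.00) + (1650.00)(168.33) = 2515429.70 in³
ΣAȳ = (21000.00)(70.00) + (8835.73)(171.83) + (1650.00)(20.00) = 3021252.11 in³
x̄ = 2515429.70 / 31485.73 = 79.89 in
ȳ = 3021252.11 / 31485.73 = 95.96 in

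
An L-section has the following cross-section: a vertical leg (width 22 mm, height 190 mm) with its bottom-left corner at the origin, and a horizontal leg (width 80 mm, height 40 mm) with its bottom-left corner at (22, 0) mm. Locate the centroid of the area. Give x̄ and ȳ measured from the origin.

Part | A | x̄ᵢ | ȳᵢ | A·x̄ᵢ | A·ȳᵢ
vertical leg | 4180.00 | 11.00 | 95.00 | 45980.00 | 397100.00
horizontal leg | 3200.00 | 62.00 | 20.00 | 198400.00 | 64000.00
Σ | 7380.00 |  |  | 244380.00 | 461100.00
x̄ = 244380.00 / 7380.00 = 33.11 mm
ȳ = 461100.00 / 7380.00 = 62.48 mm

x̄ = 33.11 mm, ȳ = 62.48 mm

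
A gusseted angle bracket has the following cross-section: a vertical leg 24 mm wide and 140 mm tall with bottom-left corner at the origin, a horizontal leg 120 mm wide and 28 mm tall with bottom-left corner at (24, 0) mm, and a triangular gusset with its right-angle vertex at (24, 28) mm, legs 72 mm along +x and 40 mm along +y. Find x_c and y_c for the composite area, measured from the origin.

vertical leg: A = 24 × 140 = 3360.00, centroid at (12.00, 70.00).
horizontal leg: A = 120 × 28 = 3360.00, centroid at (84.00, 14.00).
gusset: A = ½·72·40 = 1440.00, centroid at (48.00, 41.33).
ΣA = 8160.00 mm², ΣAx_c = 391680.00 mm³, ΣAy_c = 341760.00 mm³.
x_c = 391680.00/8160.00 = 48.00 mm; y_c = 341760.00/8160.00 = 41.88 mm.

x_c = 48.00 mm, y_c = 41.88 mm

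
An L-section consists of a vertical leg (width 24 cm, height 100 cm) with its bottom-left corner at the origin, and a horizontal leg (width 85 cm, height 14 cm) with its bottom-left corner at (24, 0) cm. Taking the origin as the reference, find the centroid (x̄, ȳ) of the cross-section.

vertical leg: A = 24 × 100 = 2400.00, centroid at (12.00, 50.00).
horizontal leg: A = 85 × 14 = 1190.00, centroid at (66.50, 7.00).
ΣA = 3590.00 cm²
ΣAx̄ = (2400.00)(12.00) + (1190.00)(66.50) = 107935.00 cm³
ΣAȳ = (2400.00)(50.00) + (1190.00)(7.00) = 128330.00 cm³
x̄ = 107935.00 / 3590.00 = 30.07 cm
ȳ = 128330.00 / 3590.00 = 35.75 cm

x̄ = 30.07 cm, ȳ = 35.75 cm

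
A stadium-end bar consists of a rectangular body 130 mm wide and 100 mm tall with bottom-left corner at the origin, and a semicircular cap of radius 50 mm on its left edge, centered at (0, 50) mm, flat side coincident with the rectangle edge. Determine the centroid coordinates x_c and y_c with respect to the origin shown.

x_c = 45.00 mm, y_c = 50.00 mm

Part | A | x̄ᵢ | ȳᵢ | A·x̄ᵢ | A·ȳᵢ
rectangular body | 13000.00 | 65.00 | 50.00 | 845000.00 | 650000.00
semicircular end | 3926.99 | -21.22 | 50.00 | -83333.33 | 196349.54
Σ | 16926.99 |  |  | 761666.67 | 846349.54
x_c = 761666.67 / 16926.99 = 45.00 mm
y_c = 846349.54 / 16926.99 = 50.00 mm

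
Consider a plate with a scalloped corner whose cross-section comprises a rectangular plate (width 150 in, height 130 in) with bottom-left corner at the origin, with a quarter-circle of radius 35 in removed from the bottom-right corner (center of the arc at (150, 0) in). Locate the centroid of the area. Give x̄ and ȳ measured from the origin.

plate: A = 150 × 130 = 19500.00, centroid at (75.00, 65.00).
removed quarter-circle: A = −¼π·35² = -962.11, centroid at (135.15, 14.85).
ΣA = 18537.89 in²
ΣAx̄ = (19500.00)(75.00) + (-962.11)(135.15) = 1332474.75 in³
ΣAȳ = (19500.00)(65.00) + (-962.11)(14.85) = 1253208.33 in³
x̄ = 1332474.75 / 18537.89 = 71.88 in
ȳ = 1253208.33 / 18537.89 = 67.60 in

x̄ = 71.88 in, ȳ = 67.60 in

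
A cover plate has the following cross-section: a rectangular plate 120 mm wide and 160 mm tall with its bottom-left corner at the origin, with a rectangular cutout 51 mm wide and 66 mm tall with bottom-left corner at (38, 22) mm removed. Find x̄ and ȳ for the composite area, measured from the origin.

x̄ = 59.26 mm, ȳ = 85.31 mm

plate: A = 120 × 160 = 19200.00, centroid at (60.00, 80.00).
hole: A = −(51 × 66) = -3366.00, centroid at (63.50, 55.00).
ΣA = 15834.00 mm², ΣAx̄ = 938259.00 mm³, ΣAȳ = 1350870.00 mm³.
x̄ = 938259.00/15834.00 = 59.26 mm; ȳ = 1350870.00/15834.00 = 85.31 mm.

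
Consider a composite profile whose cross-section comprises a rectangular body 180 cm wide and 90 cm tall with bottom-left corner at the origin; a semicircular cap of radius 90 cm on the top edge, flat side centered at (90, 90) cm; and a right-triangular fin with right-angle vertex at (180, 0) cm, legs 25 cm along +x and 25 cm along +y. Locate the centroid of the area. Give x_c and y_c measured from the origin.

rectangular body: A = 180 × 90 = 16200.00, centroid at (90.00, 45.00).
semicircular top: A = ½π·90² = 12723.45, centroid at (90.00, 128.20).
triangular fin: A = ½·25·25 = 312.50, centroid at (188.33, 8.33).
ΣA = 29235.95 cm²
ΣAx_c = (16200.00)(90.00) + (12723.45)(90.00) + (312.50)(188.33) = 2661964.69 cm³
ΣAy_c = (16200.00)(45.00) + (12723.45)(128.20) + (312.50)(8.33) = 2362714.69 cm³
x_c = 2661964.69 / 29235.95 = 91.05 cm
y_c = 2362714.69 / 29235.95 = 80.82 cm

x_c = 91.05 cm, y_c = 80.82 cm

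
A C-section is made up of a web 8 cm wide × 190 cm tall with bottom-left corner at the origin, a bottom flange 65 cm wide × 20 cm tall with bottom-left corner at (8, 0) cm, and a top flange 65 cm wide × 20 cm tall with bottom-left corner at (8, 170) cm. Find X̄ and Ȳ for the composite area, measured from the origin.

web: A = 8 × 190 = 1520.00, centroid at (4.00, 95.00).
bottom flange: A = 65 × 20 = 1300.00, centroid at (40.50, 10.00).
top flange: A = 65 × 20 = 1300.00, centroid at (40.50, 180.00).
ΣA = 4120.00 cm², ΣAX̄ = 111380.00 cm³, ΣAȲ = 391400.00 cm³.
X̄ = 111380.00/4120.00 = 27.03 cm; Ȳ = 391400.00/4120.00 = 95.00 cm.

X̄ = 27.03 cm, Ȳ = 95.00 cm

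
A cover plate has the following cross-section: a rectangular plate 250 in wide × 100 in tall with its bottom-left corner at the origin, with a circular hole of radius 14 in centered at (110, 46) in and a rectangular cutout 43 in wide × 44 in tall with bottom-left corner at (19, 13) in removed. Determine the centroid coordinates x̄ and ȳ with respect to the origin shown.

x̄ = 132.52 in, ȳ = 51.37 in

plate: A = 250 × 100 = 25000.00, centroid at (125.00, 50.00).
hole 1: A = −π·14² = -615.75, centroid at (110.00, 46.00).
hole 2: A = −(43 × 44) = -1892.00, centroid at (40.50, 35.00).
ΣA = 22492.25 in², ΣAx̄ = 2980641.26 in³, ΣAȳ = 1155455.40 in³.
x̄ = 2980641.26/22492.25 = 132.52 in; ȳ = 1155455.40/22492.25 = 51.37 in.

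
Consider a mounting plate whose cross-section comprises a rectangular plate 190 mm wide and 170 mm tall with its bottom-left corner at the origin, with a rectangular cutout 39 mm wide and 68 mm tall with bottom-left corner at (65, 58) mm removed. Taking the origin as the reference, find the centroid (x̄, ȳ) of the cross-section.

x̄ = 95.94 mm, ȳ = 84.37 mm

plate: A = 190 × 170 = 32300.00, centroid at (95.00, 85.00).
hole: A = −(39 × 68) = -2652.00, centroid at (84.50, 92.00).
ΣA = 29648.00 mm², ΣAx̄ = 2844406.00 mm³, ΣAȳ = 2501516.00 mm³.
x̄ = 2844406.00/29648.00 = 95.94 mm; ȳ = 2501516.00/29648.00 = 84.37 mm.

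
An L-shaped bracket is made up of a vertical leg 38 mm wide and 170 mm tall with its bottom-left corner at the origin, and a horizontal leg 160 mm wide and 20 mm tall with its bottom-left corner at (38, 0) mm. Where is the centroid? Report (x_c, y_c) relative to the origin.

Part | A | x̄ᵢ | ȳᵢ | A·x̄ᵢ | A·ȳᵢ
vertical leg | 6460.00 | 19.00 | 85.00 | 122740.00 | 549100.00
horizontal leg | 3200.00 | 118.00 | 10.00 | 377600.00 | 32000.00
Σ | 9660.00 |  |  | 500340.00 | 581100.00
x_c = 500340.00 / 9660.00 = 51.80 mm
y_c = 581100.00 / 9660.00 = 60.16 mm

x_c = 51.80 mm, y_c = 60.16 mm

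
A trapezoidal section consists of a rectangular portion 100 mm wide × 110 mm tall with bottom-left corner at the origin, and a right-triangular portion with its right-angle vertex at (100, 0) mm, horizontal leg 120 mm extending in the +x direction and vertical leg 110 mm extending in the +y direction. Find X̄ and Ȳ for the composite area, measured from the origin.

X̄ = 83.75 mm, Ȳ = 48.12 mm

rectangular portion: A = 100 × 110 = 11000.00, centroid at (50.00, 55.00).
triangular portion: A = ½·120·110 = 6600.00, centroid at (140.00, 36.67).
ΣA = 17600.00 mm²
ΣAX̄ = (11000.00)(50.00) + (6600.00)(140.00) = 1474000.00 mm³
ΣAȲ = (11000.00)(55.00) + (6600.00)(36.67) = 847000.00 mm³
X̄ = 1474000.00 / 17600.00 = 83.75 mm
Ȳ = 847000.00 / 17600.00 = 48.12 mm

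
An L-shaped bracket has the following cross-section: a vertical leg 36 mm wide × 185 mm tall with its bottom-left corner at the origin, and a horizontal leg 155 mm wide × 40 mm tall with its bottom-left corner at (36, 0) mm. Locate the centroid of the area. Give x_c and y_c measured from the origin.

vertical leg: A = 36 × 185 = 6660.00, centroid at (18.00, 92.50).
horizontal leg: A = 155 × 40 = 6200.00, centroid at (113.50, 20.00).
ΣA = 12860.00 mm²
ΣAx_c = (6660.00)(18.00) + (6200.00)(113.50) = 823580.00 mm³
ΣAy_c = (6660.00)(92.50) + (6200.00)(20.00) = 740050.00 mm³
x_c = 823580.00 / 12860.00 = 64.04 mm
y_c = 740050.00 / 12860.00 = 57.55 mm

x_c = 64.04 mm, y_c = 57.55 mm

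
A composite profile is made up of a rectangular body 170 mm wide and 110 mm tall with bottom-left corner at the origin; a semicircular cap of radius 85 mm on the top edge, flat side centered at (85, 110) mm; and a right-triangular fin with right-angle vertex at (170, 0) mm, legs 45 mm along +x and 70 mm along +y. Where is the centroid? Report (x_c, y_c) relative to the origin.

x_c = 89.98 mm, y_c = 86.11 mm

rectangular body: A = 170 × 110 = 18700.00, centroid at (85.00, 55.00).
semicircular top: A = ½π·85² = 11349.00, centroid at (85.00, 146.08).
triangular fin: A = ½·45·70 = 1575.00, centroid at (185.00, 23.33).
ΣA = 31624.00 mm², ΣAx_c = 2845540.29 mm³, ΣAy_c = 2723057.05 mm³.
x_c = 2845540.29/31624.00 = 89.98 mm; y_c = 2723057.05/31624.00 = 86.11 mm.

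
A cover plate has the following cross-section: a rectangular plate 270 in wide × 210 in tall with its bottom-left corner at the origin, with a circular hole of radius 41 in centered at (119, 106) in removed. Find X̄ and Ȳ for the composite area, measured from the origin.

X̄ = 136.64 in, Ȳ = 104.90 in

plate: A = 270 × 210 = 56700.00, centroid at (135.00, 105.00).
hole: A = −π·41² = -5281.02, centroid at (119.00, 106.00).
ΣA = 51418.98 in²
ΣAX̄ = (56700.00)(135.00) + (-5281.02)(119.00) = 7026058.95 in³
ΣAȲ = (56700.00)(105.00) + (-5281.02)(106.00) = 5393712.17 in³
X̄ = 7026058.95 / 51418.98 = 136.64 in
Ȳ = 5393712.17 / 51418.98 = 104.90 in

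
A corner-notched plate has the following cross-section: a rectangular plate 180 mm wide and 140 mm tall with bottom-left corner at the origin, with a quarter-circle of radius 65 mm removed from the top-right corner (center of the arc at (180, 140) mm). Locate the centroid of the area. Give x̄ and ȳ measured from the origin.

plate: A = 180 × 140 = 25200.00, centroid at (90.00, 70.00).
removed quarter-circle: A = −¼π·65² = -3318.31, centroid at (152.41, 112.41).
ΣA = 21881.69 mm², ΣAx̄ = 1762246.36 mm³, ΣAȳ = 1390978.65 mm³.
x̄ = 1762246.36/21881.69 = 80.54 mm; ȳ = 1390978.65/21881.69 = 63.57 mm.

x̄ = 80.54 mm, ȳ = 63.57 mm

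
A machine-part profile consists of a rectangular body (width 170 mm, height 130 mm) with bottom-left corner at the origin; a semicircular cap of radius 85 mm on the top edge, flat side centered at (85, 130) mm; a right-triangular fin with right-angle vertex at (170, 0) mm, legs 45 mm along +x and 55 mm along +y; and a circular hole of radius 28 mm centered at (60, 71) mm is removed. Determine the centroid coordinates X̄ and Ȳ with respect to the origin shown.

X̄ = 90.75 mm, Ȳ = 98.35 mm

Part | A | x̄ᵢ | ȳᵢ | A·x̄ᵢ | A·ȳᵢ
rectangular body | 22100.00 | 85.00 | 65.00 | 1878500.00 | 1436500.00
semicircular top | 11349.00 | 85.00 | 166.08 | 964665.29 | 1884787.12
triangular fin | 1237.50 | 185.00 | 18.33 | 228937.50 | 22687.50
hole | -2463.01 | 60.00 | 71.00 | -147780.52 | -174873.61
Σ | 32223.49 |  |  | 2924322.28 | 3169101.00
X̄ = 2924322.28 / 32223.49 = 90.75 mm
Ȳ = 3169101.00 / 32223.49 = 98.35 mm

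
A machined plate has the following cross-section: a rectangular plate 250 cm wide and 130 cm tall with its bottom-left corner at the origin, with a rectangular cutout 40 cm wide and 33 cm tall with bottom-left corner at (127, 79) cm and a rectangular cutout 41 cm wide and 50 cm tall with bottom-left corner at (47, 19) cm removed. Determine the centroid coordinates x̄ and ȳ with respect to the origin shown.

x̄ = 128.05 cm, ȳ = 65.10 cm

Part | A | x̄ᵢ | ȳᵢ | A·x̄ᵢ | A·ȳᵢ
plate | 32500.00 | 125.00 | 65.00 | 4062500.00 | 2112500.00
hole 1 | -1320.00 | 147.00 | 95.50 | -194040.00 | -126060.00
hole 2 | -2050.00 | 67.50 | 44.00 | -138375.00 | -90200.00
Σ | 29130.00 |  |  | 3730085.00 | 1896240.00
x̄ = 3730085.00 / 29130.00 = 128.05 cm
ȳ = 1896240.00 / 29130.00 = 65.10 cm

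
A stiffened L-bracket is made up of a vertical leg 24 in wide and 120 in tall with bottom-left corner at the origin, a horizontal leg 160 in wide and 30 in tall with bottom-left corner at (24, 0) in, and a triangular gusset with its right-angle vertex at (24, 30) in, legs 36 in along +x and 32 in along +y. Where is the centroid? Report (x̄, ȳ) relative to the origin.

vertical leg: A = 24 × 120 = 2880.00, centroid at (12.00, 60.00).
horizontal leg: A = 160 × 30 = 4800.00, centroid at (104.00, 15.00).
gusset: A = ½·36·32 = 576.00, centroid at (36.00, 40.67).
ΣA = 8256.00 in²
ΣAx̄ = (2880.00)(12.00) + (4800.00)(104.00) + (576.00)(36.00) = 554496.00 in³
ΣAȳ = (2880.00)(60.00) + (4800.00)(15.00) + (576.00)(40.67) = 268224.00 in³
x̄ = 554496.00 / 8256.00 = 67.16 in
ȳ = 268224.00 / 8256.00 = 32.49 in

x̄ = 67.16 in, ȳ = 32.49 in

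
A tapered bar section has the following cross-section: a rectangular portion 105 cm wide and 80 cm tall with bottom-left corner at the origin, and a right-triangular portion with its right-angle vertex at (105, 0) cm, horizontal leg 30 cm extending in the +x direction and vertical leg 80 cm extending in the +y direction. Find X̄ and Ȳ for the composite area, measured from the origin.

X̄ = 60.31 cm, Ȳ = 38.33 cm

Part | A | x̄ᵢ | ȳᵢ | A·x̄ᵢ | A·ȳᵢ
rectangular portion | 8400.00 | 52.50 | 40.00 | 441000.00 | 336000.00
triangular portion | 1200.00 | 115.00 | 26.67 | 138000.00 | 32000.00
Σ | 9600.00 |  |  | 579000.00 | 368000.00
X̄ = 579000.00 / 9600.00 = 60.31 cm
Ȳ = 368000.00 / 9600.00 = 38.33 cm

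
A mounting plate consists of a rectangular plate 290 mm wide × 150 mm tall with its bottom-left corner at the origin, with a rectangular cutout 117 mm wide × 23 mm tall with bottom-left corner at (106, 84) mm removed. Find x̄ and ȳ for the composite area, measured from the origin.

x̄ = 143.71 mm, ȳ = 73.65 mm

plate: A = 290 × 150 = 43500.00, centroid at (145.00, 75.00).
hole: A = −(117 × 23) = -2691.00, centroid at (164.50, 95.50).
ΣA = 40809.00 mm²
ΣAx̄ = (43500.00)(145.00) + (-2691.00)(164.50) = 5864830.50 mm³
ΣAȳ = (43500.00)(75.00) + (-2691.00)(95.50) = 3005509.50 mm³
x̄ = 5864830.50 / 40809.00 = 143.71 mm
ȳ = 3005509.50 / 40809.00 = 73.65 mm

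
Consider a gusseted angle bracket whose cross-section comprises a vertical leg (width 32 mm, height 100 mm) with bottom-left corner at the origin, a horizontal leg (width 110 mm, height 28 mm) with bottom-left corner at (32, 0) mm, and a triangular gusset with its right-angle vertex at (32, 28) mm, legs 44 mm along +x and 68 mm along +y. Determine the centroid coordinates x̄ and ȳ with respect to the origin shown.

x̄ = 50.02 mm, ȳ = 35.87 mm

Part | A | x̄ᵢ | ȳᵢ | A·x̄ᵢ | A·ȳᵢ
vertical leg | 3200.00 | 16.00 | 50.00 | 51200.00 | 160000.00
horizontal leg | 3080.00 | 87.00 | 14.00 | 267960.00 | 43120.00
gusset | 1496.00 | 46.67 | 50.67 | 69813.33 | 75797.33
Σ | 7776.00 |  |  | 388973.33 | 278917.33
x̄ = 388973.33 / 7776.00 = 50.02 mm
ȳ = 278917.33 / 7776.00 = 35.87 mm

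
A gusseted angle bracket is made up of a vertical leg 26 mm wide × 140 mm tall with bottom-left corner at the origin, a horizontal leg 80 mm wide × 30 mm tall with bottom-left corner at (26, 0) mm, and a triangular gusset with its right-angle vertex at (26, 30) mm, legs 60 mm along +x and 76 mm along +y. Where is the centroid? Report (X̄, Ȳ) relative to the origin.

vertical leg: A = 26 × 140 = 3640.00, centroid at (13.00, 70.00).
horizontal leg: A = 80 × 30 = 2400.00, centroid at (66.00, 15.00).
gusset: A = ½·60·76 = 2280.00, centroid at (46.00, 55.33).
ΣA = 8320.00 mm², ΣAX̄ = 310600.00 mm³, ΣAȲ = 416960.00 mm³.
X̄ = 310600.00/8320.00 = 37.33 mm; Ȳ = 416960.00/8320.00 = 50.12 mm.

X̄ = 37.33 mm, Ȳ = 50.12 mm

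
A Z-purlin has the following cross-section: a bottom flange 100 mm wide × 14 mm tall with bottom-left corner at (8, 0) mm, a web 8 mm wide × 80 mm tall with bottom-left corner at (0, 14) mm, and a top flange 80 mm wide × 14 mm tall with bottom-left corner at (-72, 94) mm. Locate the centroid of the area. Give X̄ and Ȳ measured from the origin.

X̄ = 15.16 mm, Ȳ = 49.84 mm

bottom flange: A = 100 × 14 = 1400.00, centroid at (58.00, 7.00).
web: A = 8 × 80 = 640.00, centroid at (4.00, 54.00).
top flange: A = 80 × 14 = 1120.00, centroid at (-32.00, 101.00).
ΣA = 3160.00 mm², ΣAX̄ = 47920.00 mm³, ΣAȲ = 157480.00 mm³.
X̄ = 47920.00/3160.00 = 15.16 mm; Ȳ = 157480.00/3160.00 = 49.84 mm.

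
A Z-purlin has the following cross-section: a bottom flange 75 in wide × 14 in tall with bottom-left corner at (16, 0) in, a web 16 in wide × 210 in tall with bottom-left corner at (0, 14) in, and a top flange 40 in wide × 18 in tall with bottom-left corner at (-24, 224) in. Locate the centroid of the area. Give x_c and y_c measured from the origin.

x_c = 15.63 in, y_c = 112.08 in

bottom flange: A = 75 × 14 = 1050.00, centroid at (53.50, 7.00).
web: A = 16 × 210 = 3360.00, centroid at (8.00, 119.00).
top flange: A = 40 × 18 = 720.00, centroid at (-4.00, 233.00).
ΣA = 5130.00 in²
ΣAx_c = (1050.00)(53.50) + (3360.00)(8.00) + (720.00)(-4.00) = 80175.00 in³
ΣAy_c = (1050.00)(7.00) + (3360.00)(119.00) + (720.00)(233.00) = 574950.00 in³
x_c = 80175.00 / 5130.00 = 15.63 in
y_c = 574950.00 / 5130.00 = 112.08 in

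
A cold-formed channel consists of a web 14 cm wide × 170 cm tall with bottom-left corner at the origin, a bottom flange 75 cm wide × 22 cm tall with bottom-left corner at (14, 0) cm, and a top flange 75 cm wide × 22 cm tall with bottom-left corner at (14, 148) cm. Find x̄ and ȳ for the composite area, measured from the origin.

x̄ = 32.85 cm, ȳ = 85.00 cm

Part | A | x̄ᵢ | ȳᵢ | A·x̄ᵢ | A·ȳᵢ
web | 2380.00 | 7.00 | 85.00 | 16660.00 | 202300.00
bottom flange | 1650.00 | 51.50 | 11.00 | 84975.00 | 18150.00
top flange | 1650.00 | 51.50 | 159.00 | 84975.00 | 262350.00
Σ | 5680.00 |  |  | 186610.00 | 482800.00
x̄ = 186610.00 / 5680.00 = 32.85 cm
ȳ = 482800.00 / 5680.00 = 85.00 cm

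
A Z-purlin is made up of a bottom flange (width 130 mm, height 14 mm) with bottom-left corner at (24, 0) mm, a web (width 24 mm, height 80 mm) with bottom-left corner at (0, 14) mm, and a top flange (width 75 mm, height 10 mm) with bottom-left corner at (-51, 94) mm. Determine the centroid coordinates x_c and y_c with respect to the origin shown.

x_c = 38.95 mm, y_c = 42.47 mm

Part | A | x̄ᵢ | ȳᵢ | A·x̄ᵢ | A·ȳᵢ
bottom flange | 1820.00 | 89.00 | 7.00 | 161980.00 | 12740.00
web | 1920.00 | 12.00 | 54.00 | 23040.00 | 103680.00
top flange | 750.00 | -13.50 | 99.00 | -10125.00 | 74250.00
Σ | 4490.00 |  |  | 174895.00 | 190670.00
x_c = 174895.00 / 4490.00 = 38.95 mm
y_c = 190670.00 / 4490.00 = 42.47 mm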